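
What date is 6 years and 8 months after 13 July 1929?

March 13, 1936

Advancing 6 years and 8 months from July 13, 1929.
+6 years → 1935; month 7 + 8 = 15, which is month 3 of year 1936 → March 1936.
Day 13 is valid in March, giving March 13, 1936.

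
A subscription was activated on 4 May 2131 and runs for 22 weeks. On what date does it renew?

Adding 22 weeks = 154 days from May 4, 2131.
May has 31 days, so 31 − 4 = 27 days remain after May 4, 2131; 154 − 27 = 127 left.
June 2131 has 30 days: 127 − 30 = 97 left.
July 2131 has 31 days: 97 − 31 = 66 left.
August 2131 has 31 days: 66 − 31 = 35 left.
September 2131 has 30 days: 35 − 30 = 5 left.
5 days into October 2131 → October 5, 2131.

October 5, 2131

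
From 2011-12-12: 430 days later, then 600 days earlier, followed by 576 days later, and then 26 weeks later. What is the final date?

Advancing 430 days from December 12, 2011:
December has 31 days, so 31 − 12 = 19 days remain after December 12, 2011; 430 − 19 = 411 left.
January 2012 has 31 days: 411 − 31 = 380 left.
February 2012 has 29 days (2012 is a leap year): 380 − 29 = 351 left.
March 2012 has 31 days: 351 − 31 = 320 left.
April 2012 has 30 days: 320 − 30 = 290 left.
May 2012 has 31 days: 290 − 31 = 259 left.
June 2012 has 30 days: 259 − 30 = 229 left.
July 2012 has 31 days: 229 − 31 = 198 left.
August 2012 has 31 days: 198 − 31 = 167 left.
September 2012 has 30 days: 167 − 30 = 137 left.
October 2012 has 31 days: 137 − 31 = 106 left.
November 2012 has 30 days: 106 − 30 = 76 left.
December 2012 has 31 days: 76 − 31 = 45 left.
January 2013 has 31 days: 45 − 31 = 14 left.
14 days into February 2013 → February 14, 2013.
Counting back 600 days from February 14, 2013:
Going back 14 days from February 14, 2013 reaches the end of the previous month; 600 − 14 = 586 left.
January 2013 has 31 days: 586 − 31 = 555 left.
December 2012 has 31 days: 555 − 31 = 524 left.
November 2012 has 30 days: 524 − 30 = 494 left.
October 2012 has 31 days: 494 − 31 = 463 left.
September 2012 has 30 days: 463 − 30 = 433 left.
August 2012 has 31 days: 433 − 31 = 402 left.
July 2012 has 31 days: 402 − 31 = 371 left.
June 2012 has 30 days: 371 − 30 = 341 left.
May 2012 has 31 days: 341 − 31 = 310 left.
April 2012 has 30 days: 310 − 30 = 280 left.
March 2012 has 31 days: 280 − 31 = 249 left.
February 2012 has 29 days (2012 is a leap year): 249 − 29 = 220 left.
January 2012 has 31 days: 220 − 31 = 189 left.
December 2011 has 31 days: 189 − 31 = 158 left.
November 2011 has 30 days: 158 − 30 = 128 left.
October 2011 has 31 days: 128 − 31 = 97 left.
September 2011 has 30 days: 97 − 30 = 67 left.
August 2011 has 31 days: 67 − 31 = 36 left.
July 2011 has 31 days: 36 − 31 = 5 left.
June 2011 has 30 days; 30 − 5 = 25 → June 25, 2011.
Counting forward 576 days from June 25, 2011:
June has 30 days, so 30 − 25 = 5 days remain after June 25, 2011; 576 − 5 = 571 left.
July 2011 has 31 days: 571 − 31 = 540 left.
August 2011 has 31 days: 540 − 31 = 509 left.
September 2011 has 30 days: 509 − 30 = 479 left.
October 2011 has 31 days: 479 − 31 = 448 left.
November 2011 has 30 days: 448 − 30 = 418 left.
December 2011 has 31 days: 418 − 31 = 387 left.
January 2012 has 31 days: 387 − 31 = 356 left.
February 2012 has 29 days (2012 is a leap year): 356 − 29 = 327 left.
March 2012 has 31 days: 327 − 31 = 296 left.
April 2012 has 30 days: 296 − 30 = 266 left.
May 2012 has 31 days: 266 − 31 = 235 left.
June 2012 has 30 days: 235 − 30 = 205 left.
July 2012 has 31 days: 205 − 31 = 174 left.
August 2012 has 31 days: 174 − 31 = 143 left.
September 2012 has 30 days: 143 − 30 = 113 left.
October 2012 has 31 days: 113 − 31 = 82 left.
November 2012 has 30 days: 82 − 30 = 52 left.
December 2012 has 31 days: 52 − 31 = 21 left.
21 days into January 2013 → January 21, 2013.
Advancing 26 weeks (= 182 days) from January 21, 2013:
January has 31 days, so 31 − 21 = 10 days remain after January 21, 2013; 182 − 10 = 172 left.
February 2013 has 28 days (2013 is not a leap year): 172 − 28 = 144 left.
March 2013 has 31 days: 144 − 31 = 113 left.
April 2013 has 30 days: 113 − 30 = 83 left.
May 2013 has 31 days: 83 − 31 = 52 left.
June 2013 has 30 days: 52 − 30 = 22 left.
22 days into July 2013 → July 22, 2013.

July 22, 2013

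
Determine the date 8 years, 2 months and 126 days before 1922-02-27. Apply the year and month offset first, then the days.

Counting back 8 years, 2 months and 126 days from February 27, 1922: first the month/year part, then the days.
-8 years → 1914; month 2 − 2 = 0, which is month 12 of year 1913 → December 1913.
Day 27 is valid in December, giving December 27, 1913.
Now subtract 126 days from December 27, 1913.
Going back 27 days from December 27, 1913 reaches the end of the previous month; 126 − 27 = 99 left.
November 1913 has 30 days: 99 − 30 = 69 left.
October 1913 has 31 days: 69 − 31 = 38 left.
September 1913 has 30 days: 38 − 30 = 8 left.
August 1913 has 31 days; 31 − 8 = 23 → August 23, 1913.

August 23, 1913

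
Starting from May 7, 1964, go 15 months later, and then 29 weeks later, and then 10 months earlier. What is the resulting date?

Adding 15 months from May 7, 1964:
month 5 + 15 = 20, which is month 8 of year 1965 → August 1965.
Day 7 is valid in August, giving August 7, 1965.
Advancing 29 weeks (= 203 days) from August 7, 1965:
August has 31 days, so 31 − 7 = 24 days remain after August 7, 1965; 203 − 24 = 179 left.
September 1965 has 30 days: 179 − 30 = 149 left.
October 1965 has 31 days: 149 − 31 = 118 left.
November 1965 has 30 days: 118 − 30 = 88 left.
December 1965 has 31 days: 88 − 31 = 57 left.
January 1966 has 31 days: 57 − 31 = 26 left.
26 days into February 1966 → February 26, 1966.
Subtracting 10 months from February 26, 1966:
month 2 − 10 = -8, which is month 4 of year 1965 → April 1965.
Day 26 is valid in April, giving April 26, 1965.

April 26, 1965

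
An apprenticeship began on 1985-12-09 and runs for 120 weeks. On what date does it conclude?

Adding 120 weeks = 840 days from December 9, 1985.
December has 31 days, so 31 − 9 = 22 days remain after December 9, 1985; 840 − 22 = 818 left.
January 1986 has 31 days: 818 − 31 = 787 left.
February 1986 has 28 days (1986 is not a leap year): 787 − 28 = 759 left.
March 1986 has 31 days: 759 − 31 = 728 left.
April 1986 has 30 days: 728 − 30 = 698 left.
May 1986 has 31 days: 698 − 31 = 667 left.
June 1986 has 30 days: 667 − 30 = 637 left.
July 1986 has 31 days: 637 − 31 = 606 left.
August 1986 has 31 days: 606 − 31 = 575 left.
September 1986 has 30 days: 575 − 30 = 545 left.
October 1986 has 31 days: 545 − 31 = 514 left.
November 1986 has 30 days: 514 − 30 = 484 left.
December 1986 has 31 days: 484 − 31 = 453 left.
January 1987 has 31 days: 453 − 31 = 422 left.
February 1987 has 28 days (1987 is not a leap year): 422 − 28 = 394 left.
March 1987 has 31 days: 394 − 31 = 363 left.
April 1987 has 30 days: 363 − 30 = 333 left.
May 1987 has 31 days: 333 − 31 = 302 left.
June 1987 has 30 days: 302 − 30 = 272 left.
July 1987 has 31 days: 272 − 31 = 241 left.
August 1987 has 31 days: 241 − 31 = 210 left.
September 1987 has 30 days: 210 − 30 = 180 left.
October 1987 has 31 days: 180 − 31 = 149 left.
November 1987 has 30 days: 149 − 30 = 119 left.
December 1987 has 31 days: 119 − 31 = 88 left.
January 1988 has 31 days: 88 − 31 = 57 left.
February 1988 has 29 days (1988 is a leap year): 57 − 29 = 28 left.
28 days into March 1988 → March 28, 1988.

March 28, 1988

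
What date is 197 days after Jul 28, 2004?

February 10, 2005

Advancing 197 days from July 28, 2004.
July has 31 days, so 31 − 28 = 3 days remain after July 28, 2004; 197 − 3 = 194 left.
August 2004 has 31 days: 194 − 31 = 163 left.
September 2004 has 30 days: 163 − 30 = 133 left.
October 2004 has 31 days: 133 − 31 = 102 left.
November 2004 has 30 days: 102 − 30 = 72 left.
December 2004 has 31 days: 72 − 31 = 41 left.
January 2005 has 31 days: 41 − 31 = 10 left.
10 days into February 2005 → February 10, 2005.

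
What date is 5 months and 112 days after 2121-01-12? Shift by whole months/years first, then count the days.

October 2, 2121

Advancing 5 months and 112 days from January 12, 2121: first the month/year part, then the days.
month 1 + 5 = 6 → June 2121.
Day 12 is valid in June, giving June 12, 2121.
Now add 112 days from June 12, 2121.
June has 30 days, so 30 − 12 = 18 days remain after June 12, 2121; 112 − 18 = 94 left.
July 2121 has 31 days: 94 − 31 = 63 left.
August 2121 has 31 days: 63 − 31 = 32 left.
September 2121 has 30 days: 32 − 30 = 2 left.
2 days into October 2121 → October 2, 2121.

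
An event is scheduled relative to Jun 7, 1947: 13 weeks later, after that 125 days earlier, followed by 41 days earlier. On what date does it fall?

March 24, 1947

Adding 13 weeks (= 91 days) from June 7, 1947:
June has 30 days, so 30 − 7 = 23 days remain after June 7, 1947; 91 − 23 = 68 left.
July 1947 has 31 days: 68 − 31 = 37 left.
August 1947 has 31 days: 37 − 31 = 6 left.
6 days into September 1947 → September 6, 1947.
Going back 125 days from September 6, 1947:
Going back 6 days from September 6, 1947 reaches the end of the previous month; 125 − 6 = 119 left.
August 1947 has 31 days: 119 − 31 = 88 left.
July 1947 has 31 days: 88 − 31 = 57 left.
June 1947 has 30 days: 57 − 30 = 27 left.
May 1947 has 31 days; 31 − 27 = 4 → May 4, 1947.
Subtracting 41 days from May 4, 1947:
Going back 4 days from May 4, 1947 reaches the end of the previous month; 41 − 4 = 37 left.
April 1947 has 30 days: 37 − 30 = 7 left.
March 1947 has 31 days; 31 − 7 = 24 → March 24, 1947.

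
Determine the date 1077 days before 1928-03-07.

Counting back 1077 days from March 7, 1928.
Going back 7 days from March 7, 1928 reaches the end of the previous month; 1077 − 7 = 1070 left.
February 1928 has 29 days (1928 is a leap year): 1070 − 29 = 1041 left.
January 1928 has 31 days: 1041 − 31 = 1010 left.
December 1927 has 31 days: 1010 − 31 = 979 left.
November 1927 has 30 days: 979 − 30 = 949 left.
October 1927 has 31 days: 949 − 31 = 918 left.
September 1927 has 30 days: 918 − 30 = 888 left.
August 1927 has 31 days: 888 − 31 = 857 left.
July 1927 has 31 days: 857 − 31 = 826 left.
June 1927 has 30 days: 826 − 30 = 796 left.
May 1927 has 31 days: 796 − 31 = 765 left.
April 1927 has 30 days: 765 − 30 = 735 left.
March 1927 has 31 days: 735 − 31 = 704 left.
February 1927 has 28 days (1927 is not a leap year): 704 − 28 = 676 left.
January 1927 has 31 days: 676 − 31 = 645 left.
December 1926 has 31 days: 645 − 31 = 614 left.
November 1926 has 30 days: 614 − 30 = 584 left.
October 1926 has 31 days: 584 − 31 = 553 left.
September 1926 has 30 days: 553 − 30 = 523 left.
August 1926 has 31 days: 523 − 31 = 492 left.
July 1926 has 31 days: 492 − 31 = 461 left.
June 1926 has 30 days: 461 − 30 = 431 left.
May 1926 has 31 days: 431 − 31 = 400 left.
April 1926 has 30 days: 400 − 30 = 370 left.
March 1926 has 31 days: 370 − 31 = 339 left.
February 1926 has 28 days (1926 is not a leap year): 339 − 28 = 311 left.
January 1926 has 31 days: 311 − 31 = 280 left.
December 1925 has 31 days: 280 − 31 = 249 left.
November 1925 has 30 days: 249 − 30 = 219 left.
October 1925 has 31 days: 219 − 31 = 188 left.
September 1925 has 30 days: 188 − 30 = 158 left.
August 1925 has 31 days: 158 − 31 = 127 left.
July 1925 has 31 days: 127 − 31 = 96 left.
June 1925 has 30 days: 96 − 30 = 66 left.
May 1925 has 31 days: 66 − 31 = 35 left.
April 1925 has 30 days: 35 − 30 = 5 left.
March 1925 has 31 days; 31 − 5 = 26 → March 26, 1925.

March 26, 1925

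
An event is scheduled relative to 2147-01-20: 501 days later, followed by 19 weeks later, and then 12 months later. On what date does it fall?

Counting forward 501 days from January 20, 2147:
January has 31 days, so 31 − 20 = 11 days remain after January 20, 2147; 501 − 11 = 490 left.
February 2147 has 28 days (2147 is not a leap year): 490 − 28 = 462 left.
March 2147 has 31 days: 462 − 31 = 431 left.
April 2147 has 30 days: 431 − 30 = 401 left.
May 2147 has 31 days: 401 − 31 = 370 left.
June 2147 has 30 days: 370 − 30 = 340 left.
July 2147 has 31 days: 340 − 31 = 309 left.
August 2147 has 31 days: 309 − 31 = 278 left.
September 2147 has 30 days: 278 − 30 = 248 left.
October 2147 has 31 days: 248 − 31 = 217 left.
November 2147 has 30 days: 217 − 30 = 187 left.
December 2147 has 31 days: 187 − 31 = 156 left.
January 2148 has 31 days: 156 − 31 = 125 left.
February 2148 has 29 days (2148 is a leap year): 125 − 29 = 96 left.
March 2148 has 31 days: 96 − 31 = 65 left.
April 2148 has 30 days: 65 − 30 = 35 left.
May 2148 has 31 days: 35 − 31 = 4 left.
4 days into June 2148 → June 4, 2148.
Counting forward 19 weeks (= 133 days) from June 4, 2148:
June has 30 days, so 30 − 4 = 26 days remain after June 4, 2148; 133 − 26 = 107 left.
July 2148 has 31 days: 107 − 31 = 76 left.
August 2148 has 31 days: 76 − 31 = 45 left.
September 2148 has 30 days: 45 − 30 = 15 left.
15 days into October 2148 → October 15, 2148.
Advancing 12 months from October 15, 2148:
month 10 + 12 = 22, which is month 10 of year 2149 → October 2149.
Day 15 is valid in October, giving October 15, 2149.

October 15, 2149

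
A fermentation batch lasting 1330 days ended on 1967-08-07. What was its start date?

December 16, 1963

Subtracting 1330 days from August 7, 1967.
Going back 7 days from August 7, 1967 reaches the end of the previous month; 1330 − 7 = 1323 left.
July 1967 has 31 days: 1323 − 31 = 1292 left.
June 1967 has 30 days: 1292 − 30 = 1262 left.
May 1967 has 31 days: 1262 − 31 = 1231 left.
April 1967 has 30 days: 1231 − 30 = 1201 left.
March 1967 has 31 days: 1201 − 31 = 1170 left.
February 1967 has 28 days (1967 is not a leap year): 1170 − 28 = 1142 left.
January 1967 has 31 days: 1142 − 31 = 1111 left.
December 1966 has 31 days: 1111 − 31 = 1080 left.
November 1966 has 30 days: 1080 − 30 = 1050 left.
October 1966 has 31 days: 1050 − 31 = 1019 left.
September 1966 has 30 days: 1019 − 30 = 989 left.
August 1966 has 31 days: 989 − 31 = 958 left.
July 1966 has 31 days: 958 − 31 = 927 left.
June 1966 has 30 days: 927 − 30 = 897 left.
May 1966 has 31 days: 897 − 31 = 866 left.
April 1966 has 30 days: 866 − 30 = 836 left.
March 1966 has 31 days: 836 − 31 = 805 left.
February 1966 has 28 days (1966 is not a leap year): 805 − 28 = 777 left.
January 1966 has 31 days: 777 − 31 = 746 left.
December 1965 has 31 days: 746 − 31 = 715 left.
November 1965 has 30 days: 715 − 30 = 685 left.
October 1965 has 31 days: 685 − 31 = 654 left.
September 1965 has 30 days: 654 − 30 = 624 left.
August 1965 has 31 days: 624 − 31 = 593 left.
July 1965 has 31 days: 593 − 31 = 562 left.
June 1965 has 30 days: 562 − 30 = 532 left.
May 1965 has 31 days: 532 − 31 = 501 left.
April 1965 has 30 days: 501 − 30 = 471 left.
March 1965 has 31 days: 471 − 31 = 440 left.
February 1965 has 28 days (1965 is not a leap year): 440 − 28 = 412 left.
January 1965 has 31 days: 412 − 31 = 381 left.
December 1964 has 31 days: 381 − 31 = 350 left.
November 1964 has 30 days: 350 − 30 = 320 left.
October 1964 has 31 days: 320 − 31 = 289 left.
September 1964 has 30 days: 289 − 30 = 259 left.
August 1964 has 31 days: 259 − 31 = 228 left.
July 1964 has 31 days: 228 − 31 = 197 left.
June 1964 has 30 days: 197 − 30 = 167 left.
May 1964 has 31 days: 167 − 31 = 136 left.
April 1964 has 30 days: 136 − 30 = 106 left.
March 1964 has 31 days: 106 − 31 = 75 left.
February 1964 has 29 days (1964 is a leap year): 75 − 29 = 46 left.
January 1964 has 31 days: 46 − 31 = 15 left.
December 1963 has 31 days; 31 − 15 = 16 → December 16, 1963.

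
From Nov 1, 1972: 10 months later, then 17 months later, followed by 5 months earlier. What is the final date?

Adding 10 months from November 1, 1972:
month 11 + 10 = 21, which is month 9 of year 1973 → September 1973.
Day 1 is valid in September, giving September 1, 1973.
Adding 17 months from September 1, 1973:
month 9 + 17 = 26, which is month 2 of year 1975 → February 1975.
Day 1 is valid in February, giving February 1, 1975.
Going back 5 months from February 1, 1975:
month 2 − 5 = -3, which is month 9 of year 1974 → September 1974.
Day 1 is valid in September, giving September 1, 1974.

September 1, 1974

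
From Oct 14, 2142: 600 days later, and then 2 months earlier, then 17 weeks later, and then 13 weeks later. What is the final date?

Advancing 600 days from October 14, 2142:
October has 31 days, so 31 − 14 = 17 days remain after October 14, 2142; 600 − 17 = 583 left.
November 2142 has 30 days: 583 − 30 = 553 left.
December 2142 has 31 days: 553 − 31 = 522 left.
January 2143 has 31 days: 522 − 31 = 491 left.
February 2143 has 28 days (2143 is not a leap year): 491 − 28 = 463 left.
March 2143 has 31 days: 463 − 31 = 432 left.
April 2143 has 30 days: 432 − 30 = 402 left.
May 2143 has 31 days: 402 − 31 = 371 left.
June 2143 has 30 days: 371 − 30 = 341 left.
July 2143 has 31 days: 341 − 31 = 310 left.
August 2143 has 31 days: 310 − 31 = 279 left.
September 2143 has 30 days: 279 − 30 = 249 left.
October 2143 has 31 days: 249 − 31 = 218 left.
November 2143 has 30 days: 218 − 30 = 188 left.
December 2143 has 31 days: 188 − 31 = 157 left.
January 2144 has 31 days: 157 − 31 = 126 left.
February 2144 has 29 days (2144 is a leap year): 126 − 29 = 97 left.
March 2144 has 31 days: 97 − 31 = 66 left.
April 2144 has 30 days: 66 − 30 = 36 left.
May 2144 has 31 days: 36 − 31 = 5 left.
5 days into June 2144 → June 5, 2144.
Going back 2 months from June 5, 2144:
month 6 − 2 = 4 → April 2144.
Day 5 is valid in April, giving April 5, 2144.
Advancing 17 weeks (= 119 days) from April 5, 2144:
April has 30 days, so 30 − 5 = 25 days remain after April 5, 2144; 119 − 25 = 94 left.
May 2144 has 31 days: 94 − 31 = 63 left.
June 2144 has 30 days: 63 − 30 = 33 left.
July 2144 has 31 days: 33 − 31 = 2 left.
2 days into August 2144 → August 2, 2144.
Advancing 13 weeks (= 91 days) from August 2, 2144:
August has 31 days, so 31 − 2 = 29 days remain after August 2, 2144; 91 − 29 = 62 left.
September 2144 has 30 days: 62 − 30 = 32 left.
October 2144 has 31 days: 32 − 31 = 1 left.
1 day into November 2144 → November 1, 2144.

November 1, 2144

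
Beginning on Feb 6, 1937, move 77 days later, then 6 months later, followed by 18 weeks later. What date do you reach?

Counting forward 77 days from February 6, 1937:
February has 28 days, so 28 − 6 = 22 days remain after February 6, 1937; 77 − 22 = 55 left.
March 1937 has 31 days: 55 − 31 = 24 left.
24 days into April 1937 → April 24, 1937.
Advancing 6 months from April 24, 1937:
month 4 + 6 = 10 → October 1937.
Day 24 is valid in October, giving October 24, 1937.
Adding 18 weeks (= 126 days) from October 24, 1937:
October has 31 days, so 31 − 24 = 7 days remain after October 24, 1937; 126 − 7 = 119 left.
November 1937 has 30 days: 119 − 30 = 89 left.
December 1937 has 31 days: 89 − 31 = 58 left.
January 1938 has 31 days: 58 − 31 = 27 left.
27 days into February 1938 → February 27, 1938.

February 27, 1938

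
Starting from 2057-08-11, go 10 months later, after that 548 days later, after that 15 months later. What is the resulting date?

Advancing 10 months from August 11, 2057:
month 8 + 10 = 18, which is month 6 of year 2058 → June 2058.
Day 11 is valid in June, giving June 11, 2058.
Adding 548 days from June 11, 2058:
June has 30 days, so 30 − 11 = 19 days remain after June 11, 2058; 548 − 19 = 529 left.
July 2058 has 31 days: 529 − 31 = 498 left.
August 2058 has 31 days: 498 − 31 = 467 left.
September 2058 has 30 days: 467 − 30 = 437 left.
October 2058 has 31 days: 437 − 31 = 406 left.
November 2058 has 30 days: 406 − 30 = 376 left.
December 2058 has 31 days: 376 − 31 = 345 left.
January 2059 has 31 days: 345 − 31 = 314 left.
February 2059 has 28 days (2059 is not a leap year): 314 − 28 = 286 left.
March 2059 has 31 days: 286 − 31 = 255 left.
April 2059 has 30 days: 255 − 30 = 225 left.
May 2059 has 31 days: 225 − 31 = 194 left.
June 2059 has 30 days: 194 − 30 = 164 left.
July 2059 has 31 days: 164 − 31 = 133 left.
August 2059 has 31 days: 133 − 31 = 102 left.
September 2059 has 30 days: 102 − 30 = 72 left.
October 2059 has 31 days: 72 − 31 = 41 left.
November 2059 has 30 days: 41 − 30 = 11 left.
11 days into December 2059 → December 11, 2059.
Counting forward 15 months from December 11, 2059:
month 12 + 15 = 27, which is month 3 of year 2061 → March 2061.
Day 11 is valid in March, giving March 11, 2061.

March 11, 2061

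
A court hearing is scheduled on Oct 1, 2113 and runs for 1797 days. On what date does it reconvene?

Counting forward 1797 days from October 1, 2113.
October has 31 days, so 31 − 1 = 30 days remain after October 1, 2113; 1797 − 30 = 1767 left.
November 2113 has 30 days: 1767 − 30 = 1737 left.
December 2113 has 31 days: 1737 − 31 = 1706 left.
January 2114 has 31 days: 1706 − 31 = 1675 left.
February 2114 has 28 days (2114 is not a leap year): 1675 − 28 = 1647 left.
March 2114 has 31 days: 1647 − 31 = 1616 left.
April 2114 has 30 days: 1616 − 30 = 1586 left.
May 2114 has 31 days: 1586 − 31 = 1555 left.
June 2114 has 30 days: 1555 − 30 = 1525 left.
July 2114 has 31 days: 1525 − 31 = 1494 left.
August 2114 has 31 days: 1494 − 31 = 1463 left.
September 2114 has 30 days: 1463 − 30 = 1433 left.
October 2114 has 31 days: 1433 − 31 = 1402 left.
November 2114 has 30 days: 1402 − 30 = 1372 left.
December 2114 has 31 days: 1372 − 31 = 1341 left.
January 2115 has 31 days: 1341 − 31 = 1310 left.
February 2115 has 28 days (2115 is not a leap year): 1310 − 28 = 1282 left.
March 2115 has 31 days: 1282 − 31 = 1251 left.
April 2115 has 30 days: 1251 − 30 = 1221 left.
May 2115 has 31 days: 1221 − 31 = 1190 left.
June 2115 has 30 days: 1190 − 30 = 1160 left.
July 2115 has 31 days: 1160 − 31 = 1129 left.
August 2115 has 31 days: 1129 − 31 = 1098 left.
September 2115 has 30 days: 1098 − 30 = 1068 left.
October 2115 has 31 days: 1068 − 31 = 1037 left.
November 2115 has 30 days: 1037 − 30 = 1007 left.
December 2115 has 31 days: 1007 − 31 = 976 left.
January 2116 has 31 days: 976 − 31 = 945 left.
February 2116 has 29 days (2116 is a leap year): 945 − 29 = 916 left.
March 2116 has 31 days: 916 − 31 = 885 left.
April 2116 has 30 days: 885 − 30 = 855 left.
May 2116 has 31 days: 855 − 31 = 824 left.
June 2116 has 30 days: 824 − 30 = 794 left.
July 2116 has 31 days: 794 − 31 = 763 left.
August 2116 has 31 days: 763 − 31 = 732 left.
September 2116 has 30 days: 732 − 30 = 702 left.
October 2116 has 31 days: 702 − 31 = 671 left.
November 2116 has 30 days: 671 − 30 = 641 left.
December 2116 has 31 days: 641 − 31 = 610 left.
January 2117 has 31 days: 610 − 31 = 579 left.
February 2117 has 28 days (2117 is not a leap year): 579 − 28 = 551 left.
March 2117 has 31 days: 551 − 31 = 520 left.
April 2117 has 30 days: 520 − 30 = 490 left.
May 2117 has 31 days: 490 − 31 = 459 left.
June 2117 has 30 days: 459 − 30 = 429 left.
July 2117 has 31 days: 429 − 31 = 398 left.
August 2117 has 31 days: 398 − 31 = 367 left.
September 2117 has 30 days: 367 − 30 = 337 left.
October 2117 has 31 days: 337 − 31 = 306 left.
November 2117 has 30 days: 306 − 30 = 276 left.
December 2117 has 31 days: 276 − 31 = 245 left.
January 2118 has 31 days: 245 − 31 = 214 left.
February 2118 has 28 days (2118 is not a leap year): 214 − 28 = 186 left.
March 2118 has 31 days: 186 − 31 = 155 left.
April 2118 has 30 days: 155 − 30 = 125 left.
May 2118 has 31 days: 125 − 31 = 94 left.
June 2118 has 30 days: 94 − 30 = 64 left.
July 2118 has 31 days: 64 − 31 = 33 left.
August 2118 has 31 days: 33 − 31 = 2 left.
2 days into September 2118 → September 2, 2118.

September 2, 2118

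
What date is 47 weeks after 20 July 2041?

June 14, 2042

Advancing 47 weeks = 329 days from July 20, 2041.
July has 31 days, so 31 − 20 = 11 days remain after July 20, 2041; 329 − 11 = 318 left.
August 2041 has 31 days: 318 − 31 = 287 left.
September 2041 has 30 days: 287 − 30 = 257 left.
October 2041 has 31 days: 257 − 31 = 226 left.
November 2041 has 30 days: 226 − 30 = 196 left.
December 2041 has 31 days: 196 − 31 = 165 left.
January 2042 has 31 days: 165 − 31 = 134 left.
February 2042 has 28 days (2042 is not a leap year): 134 − 28 = 106 left.
March 2042 has 31 days: 106 − 31 = 75 left.
April 2042 has 30 days: 75 − 30 = 45 left.
May 2042 has 31 days: 45 − 31 = 14 left.
14 days into June 2042 → June 14, 2042.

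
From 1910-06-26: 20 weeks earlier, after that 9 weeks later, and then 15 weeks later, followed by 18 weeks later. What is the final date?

Going back 20 weeks (= 140 days) from June 26, 1910:
Going back 26 days from June 26, 1910 reaches the end of the previous month; 140 − 26 = 114 left.
May 1910 has 31 days: 114 − 31 = 83 left.
April 1910 has 30 days: 83 − 30 = 53 left.
March 1910 has 31 days: 53 − 31 = 22 left.
February 1910 has 28 days; 28 − 22 = 6 → February 6, 1910.
Advancing 9 weeks (= 63 days) from February 6, 1910:
February has 28 days, so 28 − 6 = 22 days remain after February 6, 1910; 63 − 22 = 41 left.
March 1910 has 31 days: 41 − 31 = 10 left.
10 days into April 1910 → April 10, 1910.
Advancing 15 weeks (= 105 days) from April 10, 1910:
April has 30 days, so 30 − 10 = 20 days remain after April 10, 1910; 105 − 20 = 85 left.
May 1910 has 31 days: 85 − 31 = 54 left.
June 1910 has 30 days: 54 − 30 = 24 left.
24 days into July 1910 → July 24, 1910.
Advancing 18 weeks (= 126 days) from July 24, 1910:
July has 31 days, so 31 − 24 = 7 days remain after July 24, 1910; 126 − 7 = 119 left.
August 1910 has 31 days: 119 − 31 = 88 left.
September 1910 has 30 days: 88 − 30 = 58 left.
October 1910 has 31 days: 58 − 31 = 27 left.
27 days into November 1910 → November 27, 1910.

November 27, 1910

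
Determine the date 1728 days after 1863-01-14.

October 8, 1867

Adding 1728 days from January 14, 1863.
January has 31 days, so 31 − 14 = 17 days remain after January 14, 1863; 1728 − 17 = 1711 left.
February 1863 has 28 days (1863 is not a leap year): 1711 − 28 = 1683 left.
March 1863 has 31 days: 1683 − 31 = 1652 left.
April 1863 has 30 days: 1652 − 30 = 1622 left.
May 1863 has 31 days: 1622 − 31 = 1591 left.
June 1863 has 30 days: 1591 − 30 = 1561 left.
July 1863 has 31 days: 1561 − 31 = 1530 left.
August 1863 has 31 days: 1530 − 31 = 1499 left.
September 1863 has 30 days: 1499 − 30 = 1469 left.
October 1863 has 31 days: 1469 − 31 = 1438 left.
November 1863 has 30 days: 1438 − 30 = 1408 left.
December 1863 has 31 days: 1408 − 31 = 1377 left.
January 1864 has 31 days: 1377 − 31 = 1346 left.
February 1864 has 29 days (1864 is a leap year): 1346 − 29 = 1317 left.
March 1864 has 31 days: 1317 − 31 = 1286 left.
April 1864 has 30 days: 1286 − 30 = 1256 left.
May 1864 has 31 days: 1256 − 31 = 1225 left.
June 1864 has 30 days: 1225 − 30 = 1195 left.
July 1864 has 31 days: 1195 − 31 = 1164 left.
August 1864 has 31 days: 1164 − 31 = 1133 left.
September 1864 has 30 days: 1133 − 30 = 1103 left.
October 1864 has 31 days: 1103 − 31 = 1072 left.
November 1864 has 30 days: 1072 − 30 = 1042 left.
December 1864 has 31 days: 1042 − 31 = 1011 left.
January 1865 has 31 days: 1011 − 31 = 980 left.
February 1865 has 28 days (1865 is not a leap year): 980 − 28 = 952 left.
March 1865 has 31 days: 952 − 31 = 921 left.
April 1865 has 30 days: 921 − 30 = 891 left.
May 1865 has 31 days: 891 − 31 = 860 left.
June 1865 has 30 days: 860 − 30 = 830 left.
July 1865 has 31 days: 830 − 31 = 799 left.
August 1865 has 31 days: 799 − 31 = 768 left.
September 1865 has 30 days: 768 − 30 = 738 left.
October 1865 has 31 days: 738 − 31 = 707 left.
November 1865 has 30 days: 707 − 30 = 677 left.
December 1865 has 31 days: 677 − 31 = 646 left.
January 1866 has 31 days: 646 − 31 = 615 left.
February 1866 has 28 days (1866 is not a leap year): 615 − 28 = 587 left.
March 1866 has 31 days: 587 − 31 = 556 left.
April 1866 has 30 days: 556 − 30 = 526 left.
May 1866 has 31 days: 526 − 31 = 495 left.
June 1866 has 30 days: 495 − 30 = 465 left.
July 1866 has 31 days: 465 − 31 = 434 left.
August 1866 has 31 days: 434 − 31 = 403 left.
September 1866 has 30 days: 403 − 30 = 373 left.
October 1866 has 31 days: 373 − 31 = 342 left.
November 1866 has 30 days: 342 − 30 = 312 left.
December 1866 has 31 days: 312 − 31 = 281 left.
January 1867 has 31 days: 281 − 31 = 250 left.
February 1867 has 28 days (1867 is not a leap year): 250 − 28 = 222 left.
March 1867 has 31 days: 222 − 31 = 191 left.
April 1867 has 30 days: 191 − 30 = 161 left.
May 1867 has 31 days: 161 − 31 = 130 left.
June 1867 has 30 days: 130 − 30 = 100 left.
July 1867 has 31 days: 100 − 31 = 69 left.
August 1867 has 31 days: 69 − 31 = 38 left.
September 1867 has 30 days: 38 − 30 = 8 left.
8 days into October 1867 → October 8, 1867.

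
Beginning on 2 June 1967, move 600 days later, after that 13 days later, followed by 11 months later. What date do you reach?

Adding 600 days from June 2, 1967:
June has 30 days, so 30 − 2 = 28 days remain after June 2, 1967; 600 − 28 = 572 left.
July 1967 has 31 days: 572 − 31 = 541 left.
August 1967 has 31 days: 541 − 31 = 510 left.
September 1967 has 30 days: 510 − 30 = 480 left.
October 1967 has 31 days: 480 − 31 = 449 left.
November 1967 has 30 days: 449 − 30 = 419 left.
December 1967 has 31 days: 419 − 31 = 388 left.
January 1968 has 31 days: 388 − 31 = 357 left.
February 1968 has 29 days (1968 is a leap year): 357 − 29 = 328 left.
March 1968 has 31 days: 328 − 31 = 297 left.
April 1968 has 30 days: 297 − 30 = 267 left.
May 1968 has 31 days: 267 − 31 = 236 left.
June 1968 has 30 days: 236 − 30 = 206 left.
July 1968 has 31 days: 206 − 31 = 175 left.
August 1968 has 31 days: 175 − 31 = 144 left.
September 1968 has 30 days: 144 − 30 = 114 left.
October 1968 has 31 days: 114 − 31 = 83 left.
November 1968 has 30 days: 83 − 30 = 53 left.
December 1968 has 31 days: 53 − 31 = 22 left.
22 days into January 1969 → January 22, 1969.
Counting forward 13 days from January 22, 1969:
January has 31 days, so 31 − 22 = 9 days remain after January 22, 1969; 13 − 9 = 4 left.
4 days into February 1969 → February 4, 1969.
Advancing 11 months from February 4, 1969:
month 2 + 11 = 13, which is month 1 of year 1970 → January 1970.
Day 4 is valid in January, giving January 4, 1970.

January 4, 1970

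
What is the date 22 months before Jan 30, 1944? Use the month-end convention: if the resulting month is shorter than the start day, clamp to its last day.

Subtracting 22 months from January 30, 1944.
month 1 − 22 = -21, which is month 3 of year 1942 → March 1942.
Day 30 is valid in March, giving March 30, 1942.

March 30, 1942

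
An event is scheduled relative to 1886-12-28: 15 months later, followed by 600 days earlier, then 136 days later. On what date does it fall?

December 20, 1886

Advancing 15 months from December 28, 1886:
month 12 + 15 = 27, which is month 3 of year 1888 → March 1888.
Day 28 is valid in March, giving March 28, 1888.
Going back 600 days from March 28, 1888:
Going back 28 days from March 28, 1888 reaches the end of the previous month; 600 − 28 = 572 left.
February 1888 has 29 days (1888 is a leap year): 572 − 29 = 543 left.
January 1888 has 31 days: 543 − 31 = 512 left.
December 1887 has 31 days: 512 − 31 = 481 left.
November 1887 has 30 days: 481 − 30 = 451 left.
October 1887 has 31 days: 451 − 31 = 420 left.
September 1887 has 30 days: 420 − 30 = 390 left.
August 1887 has 31 days: 390 − 31 = 359 left.
July 1887 has 31 days: 359 − 31 = 328 left.
June 1887 has 30 days: 328 − 30 = 298 left.
May 1887 has 31 days: 298 − 31 = 267 left.
April 1887 has 30 days: 267 − 30 = 237 left.
March 1887 has 31 days: 237 − 31 = 206 left.
February 1887 has 28 days (1887 is not a leap year): 206 − 28 = 178 left.
January 1887 has 31 days: 178 − 31 = 147 left.
December 1886 has 31 days: 147 − 31 = 116 left.
November 1886 has 30 days: 116 − 30 = 86 left.
October 1886 has 31 days: 86 − 31 = 55 left.
September 1886 has 30 days: 55 − 30 = 25 left.
August 1886 has 31 days; 31 − 25 = 6 → August 6, 1886.
Counting forward 136 days from August 6, 1886:
August has 31 days, so 31 − 6 = 25 days remain after August 6, 1886; 136 − 25 = 111 left.
September 1886 has 30 days: 111 − 30 = 81 left.
October 1886 has 31 days: 81 − 31 = 50 left.
November 1886 has 30 days: 50 − 30 = 20 left.
20 days into December 1886 → December 20, 1886.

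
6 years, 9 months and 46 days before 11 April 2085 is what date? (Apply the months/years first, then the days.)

Counting back 6 years, 9 months and 46 days from April 11, 2085: first the month/year part, then the days.
-6 years → 2079; month 4 − 9 = -5, which is month 7 of year 2078 → July 2078.
Day 11 is valid in July, giving July 11, 2078.
Now subtract 46 days from July 11, 2078.
Going back 11 days from July 11, 2078 reaches the end of the previous month; 46 − 11 = 35 left.
June 2078 has 30 days: 35 − 30 = 5 left.
May 2078 has 31 days; 31 − 5 = 26 → May 26, 2078.

May 26, 2078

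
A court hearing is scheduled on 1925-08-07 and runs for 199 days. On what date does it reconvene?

Advancing 199 days from August 7, 1925.
August has 31 days, so 31 − 7 = 24 days remain after August 7, 1925; 199 − 24 = 175 left.
September 1925 has 30 days: 175 − 30 = 145 left.
October 1925 has 31 days: 145 − 31 = 114 left.
November 1925 has 30 days: 114 − 30 = 84 left.
December 1925 has 31 days: 84 − 31 = 53 left.
January 1926 has 31 days: 53 − 31 = 22 left.
22 days into February 1926 → February 22, 1926.

February 22, 1926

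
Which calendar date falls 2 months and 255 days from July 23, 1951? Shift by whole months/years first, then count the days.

Counting forward 2 months and 255 days from July 23, 1951: first the month/year part, then the days.
month 7 + 2 = 9 → September 1951.
Day 23 is valid in September, giving September 23, 1951.
Now add 255 days from September 23, 1951.
September has 30 days, so 30 − 23 = 7 days remain after September 23, 1951; 255 − 7 = 248 left.
October 1951 has 31 days: 248 − 31 = 217 left.
November 1951 has 30 days: 217 − 30 = 187 left.
December 1951 has 31 days: 187 − 31 = 156 left.
January 1952 has 31 days: 156 − 31 = 125 left.
February 1952 has 29 days (1952 is a leap year): 125 − 29 = 96 left.
March 1952 has 31 days: 96 − 31 = 65 left.
April 1952 has 30 days: 65 − 30 = 35 left.
May 1952 has 31 days: 35 − 31 = 4 left.
4 days into June 1952 → June 4, 1952.

June 4, 1952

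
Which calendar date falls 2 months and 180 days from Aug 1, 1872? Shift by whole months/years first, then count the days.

March 30, 1873

Counting forward 2 months and 180 days from August 1, 1872: first the month/year part, then the days.
month 8 + 2 = 10 → October 1872.
Day 1 is valid in October, giving October 1, 1872.
Now add 180 days from October 1, 1872.
October has 31 days, so 31 − 1 = 30 days remain after October 1, 1872; 180 − 30 = 150 left.
November 1872 has 30 days: 150 − 30 = 120 left.
December 1872 has 31 days: 120 − 31 = 89 left.
January 1873 has 31 days: 89 − 31 = 58 left.
February 1873 has 28 days (1873 is not a leap year): 58 − 28 = 30 left.
30 days into March 1873 → March 30, 1873.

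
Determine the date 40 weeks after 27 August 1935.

Adding 40 weeks = 280 days from August 27, 1935.
August has 31 days, so 31 − 27 = 4 days remain after August 27, 1935; 280 − 4 = 276 left.
September 1935 has 30 days: 276 − 30 = 246 left.
October 1935 has 31 days: 246 − 31 = 215 left.
November 1935 has 30 days: 215 − 30 = 185 left.
December 1935 has 31 days: 185 − 31 = 154 left.
January 1936 has 31 days: 154 − 31 = 123 left.
February 1936 has 29 days (1936 is a leap year): 123 − 29 = 94 left.
March 1936 has 31 days: 94 − 31 = 63 left.
April 1936 has 30 days: 63 − 30 = 33 left.
May 1936 has 31 days: 33 − 31 = 2 left.
2 days into June 1936 → June 2, 1936.

June 2, 1936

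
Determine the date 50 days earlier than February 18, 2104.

Going back 50 days from February 18, 2104.
Going back 18 days from February 18, 2104 reaches the end of the previous month; 50 − 18 = 32 left.
January 2104 has 31 days: 32 − 31 = 1 left.
December 2103 has 31 days; 31 − 1 = 30 → December 30, 2103.

December 30, 2103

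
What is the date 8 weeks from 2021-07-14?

September 8, 2021

Counting forward 8 weeks = 56 days from July 14, 2021.
July has 31 days, so 31 − 14 = 17 days remain after July 14, 2021; 56 − 17 = 39 left.
August 2021 has 31 days: 39 − 31 = 8 left.
8 days into September 2021 → September 8, 2021.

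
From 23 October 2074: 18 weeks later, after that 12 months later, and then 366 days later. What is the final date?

February 26, 2077

Adding 18 weeks (= 126 days) from October 23, 2074:
October has 31 days, so 31 − 23 = 8 days remain after October 23, 2074; 126 − 8 = 118 left.
November 2074 has 30 days: 118 − 30 = 88 left.
December 2074 has 31 days: 88 − 31 = 57 left.
January 2075 has 31 days: 57 − 31 = 26 left.
26 days into February 2075 → February 26, 2075.
Counting forward 12 months from February 26, 2075:
month 2 + 12 = 14, which is month 2 of year 2076 → February 2076.
Day 26 is valid in February, giving February 26, 2076.
Adding 366 days from February 26, 2076:
February has 29 days, so 29 − 26 = 3 days remain after February 26, 2076; 366 − 3 = 363 left.
March 2076 has 31 days: 363 − 31 = 332 left.
April 2076 has 30 days: 332 − 30 = 302 left.
May 2076 has 31 days: 302 − 31 = 271 left.
June 2076 has 30 days: 271 − 30 = 241 left.
July 2076 has 31 days: 241 − 31 = 210 left.
August 2076 has 31 days: 210 − 31 = 179 left.
September 2076 has 30 days: 179 − 30 = 149 left.
October 2076 has 31 days: 149 − 31 = 118 left.
November 2076 has 30 days: 118 − 30 = 88 left.
December 2076 has 31 days: 88 − 31 = 57 left.
January 2077 has 31 days: 57 − 31 = 26 left.
26 days into February 2077 → February 26, 2077.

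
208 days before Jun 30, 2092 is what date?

December 5, 2091

Subtracting 208 days from June 30, 2092.
Going back 30 days from June 30, 2092 reaches the end of the previous month; 208 − 30 = 178 left.
May 2092 has 31 days: 178 − 31 = 147 left.
April 2092 has 30 days: 147 − 30 = 117 left.
March 2092 has 31 days: 117 − 31 = 86 left.
February 2092 has 29 days (2092 is a leap year): 86 − 29 = 57 left.
January 2092 has 31 days: 57 − 31 = 26 left.
December 2091 has 31 days; 31 − 26 = 5 → December 5, 2091.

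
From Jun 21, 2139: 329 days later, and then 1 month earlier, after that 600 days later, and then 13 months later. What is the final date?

Advancing 329 days from June 21, 2139:
June has 30 days, so 30 − 21 = 9 days remain after June 21, 2139; 329 − 9 = 320 left.
July 2139 has 31 days: 320 − 31 = 289 left.
August 2139 has 31 days: 289 − 31 = 258 left.
September 2139 has 30 days: 258 − 30 = 228 left.
October 2139 has 31 days: 228 − 31 = 197 left.
November 2139 has 30 days: 197 − 30 = 167 left.
December 2139 has 31 days: 167 − 31 = 136 left.
January 2140 has 31 days: 136 − 31 = 105 left.
February 2140 has 29 days (2140 is a leap year): 105 − 29 = 76 left.
March 2140 has 31 days: 76 − 31 = 45 left.
April 2140 has 30 days: 45 − 30 = 15 left.
15 days into May 2140 → May 15, 2140.
Subtracting 1 month from May 15, 2140:
month 5 − 1 = 4 → April 2140.
Day 15 is valid in April, giving April 15, 2140.
Adding 600 days from April 15, 2140:
April has 30 days, so 30 − 15 = 15 days remain after April 15, 2140; 600 − 15 = 585 left.
May 2140 has 31 days: 585 − 31 = 554 left.
June 2140 has 30 days: 554 − 30 = 524 left.
July 2140 has 31 days: 524 − 31 = 493 left.
August 2140 has 31 days: 493 − 31 = 462 left.
September 2140 has 30 days: 462 − 30 = 432 left.
October 2140 has 31 days: 432 − 31 = 401 left.
November 2140 has 30 days: 401 − 30 = 371 left.
December 2140 has 31 days: 371 − 31 = 340 left.
January 2141 has 31 days: 340 − 31 = 309 left.
February 2141 has 28 days (2141 is not a leap year): 309 − 28 = 281 left.
March 2141 has 31 days: 281 − 31 = 250 left.
April 2141 has 30 days: 250 − 30 = 220 left.
May 2141 has 31 days: 220 − 31 = 189 left.
June 2141 has 30 days: 189 − 30 = 159 left.
July 2141 has 31 days: 159 − 31 = 128 left.
August 2141 has 31 days: 128 − 31 = 97 left.
September 2141 has 30 days: 97 − 30 = 67 left.
October 2141 has 31 days: 67 − 31 = 36 left.
November 2141 has 30 days: 36 − 30 = 6 left.
6 days into December 2141 → December 6, 2141.
Counting forward 13 months from December 6, 2141:
month 12 + 13 = 25, which is month 1 of year 2143 → January 2143.
Day 6 is valid in January, giving January 6, 2143.

January 6, 2143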